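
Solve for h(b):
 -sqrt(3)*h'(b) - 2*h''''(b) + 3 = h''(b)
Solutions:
 h(b) = C1 + C2*exp(-2^(1/3)*sqrt(3)*b*(-(9 + sqrt(83))^(1/3) + 2^(1/3)/(9 + sqrt(83))^(1/3))/12)*sin(2^(1/3)*b*(2^(1/3)/(9 + sqrt(83))^(1/3) + (9 + sqrt(83))^(1/3))/4) + C3*exp(-2^(1/3)*sqrt(3)*b*(-(9 + sqrt(83))^(1/3) + 2^(1/3)/(9 + sqrt(83))^(1/3))/12)*cos(2^(1/3)*b*(2^(1/3)/(9 + sqrt(83))^(1/3) + (9 + sqrt(83))^(1/3))/4) + C4*exp(2^(1/3)*sqrt(3)*b*(-(9 + sqrt(83))^(1/3) + 2^(1/3)/(9 + sqrt(83))^(1/3))/6) + sqrt(3)*b


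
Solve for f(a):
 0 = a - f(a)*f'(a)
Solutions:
 f(a) = -sqrt(C1 + a^2)
 f(a) = sqrt(C1 + a^2)


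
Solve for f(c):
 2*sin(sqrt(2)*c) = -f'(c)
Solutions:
 f(c) = C1 + sqrt(2)*cos(sqrt(2)*c)


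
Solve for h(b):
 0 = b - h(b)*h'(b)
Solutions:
 h(b) = -sqrt(C1 + b^2)
 h(b) = sqrt(C1 + b^2)


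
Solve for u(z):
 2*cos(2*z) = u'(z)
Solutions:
 u(z) = C1 + sin(2*z)


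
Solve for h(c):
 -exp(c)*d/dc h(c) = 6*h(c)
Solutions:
 h(c) = C1*exp(6*exp(-c))


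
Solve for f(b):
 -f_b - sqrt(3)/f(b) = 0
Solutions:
 f(b) = -sqrt(C1 - 2*sqrt(3)*b)
 f(b) = sqrt(C1 - 2*sqrt(3)*b)


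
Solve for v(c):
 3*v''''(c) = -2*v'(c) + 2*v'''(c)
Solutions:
 v(c) = C1 + C2*exp(c*(4/(9*sqrt(681) + 235)^(1/3) + 4 + (9*sqrt(681) + 235)^(1/3))/18)*sin(sqrt(3)*c*(-(9*sqrt(681) + 235)^(1/3) + 4/(9*sqrt(681) + 235)^(1/3))/18) + C3*exp(c*(4/(9*sqrt(681) + 235)^(1/3) + 4 + (9*sqrt(681) + 235)^(1/3))/18)*cos(sqrt(3)*c*(-(9*sqrt(681) + 235)^(1/3) + 4/(9*sqrt(681) + 235)^(1/3))/18) + C4*exp(c*(-(9*sqrt(681) + 235)^(1/3) - 4/(9*sqrt(681) + 235)^(1/3) + 2)/9)


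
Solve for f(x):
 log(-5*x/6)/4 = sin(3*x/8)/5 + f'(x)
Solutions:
 f(x) = C1 + x*log(-x)/4 - x*log(6)/4 - x/4 + x*log(5)/4 + 8*cos(3*x/8)/15


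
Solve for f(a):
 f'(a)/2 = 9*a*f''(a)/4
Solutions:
 f(a) = C1 + C2*a^(11/9)


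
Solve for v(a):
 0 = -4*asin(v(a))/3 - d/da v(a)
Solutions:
 Integral(1/asin(_y), (_y, v(a))) = C1 - 4*a/3


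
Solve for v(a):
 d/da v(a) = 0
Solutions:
 v(a) = C1


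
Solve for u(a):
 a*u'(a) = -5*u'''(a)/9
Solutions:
 u(a) = C1 + Integral(C2*airyai(-15^(2/3)*a/5) + C3*airybi(-15^(2/3)*a/5), a)


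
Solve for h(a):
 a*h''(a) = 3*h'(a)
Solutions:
 h(a) = C1 + C2*a^4


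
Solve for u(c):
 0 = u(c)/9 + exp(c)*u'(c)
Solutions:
 u(c) = C1*exp(exp(-c)/9)


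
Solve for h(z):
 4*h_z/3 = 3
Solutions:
 h(z) = C1 + 9*z/4


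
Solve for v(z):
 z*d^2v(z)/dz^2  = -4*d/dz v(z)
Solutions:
 v(z) = C1 + C2/z^3


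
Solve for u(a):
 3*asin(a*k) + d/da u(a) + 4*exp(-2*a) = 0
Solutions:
 u(a) = C1 - Piecewise((3*a*asin(a*k) - 2*exp(-2*a) + 3*sqrt(-a^2*k^2 + 1)/k, Ne(k, 0)), (-2*exp(-2*a), True))


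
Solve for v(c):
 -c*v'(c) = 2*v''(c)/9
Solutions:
 v(c) = C1 + C2*erf(3*c/2)


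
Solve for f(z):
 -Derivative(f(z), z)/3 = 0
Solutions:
 f(z) = C1


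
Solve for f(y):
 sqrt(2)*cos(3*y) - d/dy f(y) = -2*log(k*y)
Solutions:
 f(y) = C1 + 2*y*log(k*y) - 2*y + sqrt(2)*sin(3*y)/3


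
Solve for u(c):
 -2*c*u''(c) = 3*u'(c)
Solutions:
 u(c) = C1 + C2/sqrt(c)


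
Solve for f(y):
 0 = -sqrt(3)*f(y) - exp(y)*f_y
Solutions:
 f(y) = C1*exp(sqrt(3)*exp(-y))


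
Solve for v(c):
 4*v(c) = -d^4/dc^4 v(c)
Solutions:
 v(c) = (C1*sin(c) + C2*cos(c))*exp(-c) + (C3*sin(c) + C4*cos(c))*exp(c)


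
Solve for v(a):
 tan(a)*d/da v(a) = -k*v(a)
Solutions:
 v(a) = C1*exp(-k*log(sin(a)))


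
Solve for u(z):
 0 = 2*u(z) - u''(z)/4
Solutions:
 u(z) = C1*exp(-2*sqrt(2)*z) + C2*exp(2*sqrt(2)*z)


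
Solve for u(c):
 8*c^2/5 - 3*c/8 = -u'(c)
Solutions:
 u(c) = C1 - 8*c^3/15 + 3*c^2/16


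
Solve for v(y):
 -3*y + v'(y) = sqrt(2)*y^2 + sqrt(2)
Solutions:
 v(y) = C1 + sqrt(2)*y^3/3 + 3*y^2/2 + sqrt(2)*y


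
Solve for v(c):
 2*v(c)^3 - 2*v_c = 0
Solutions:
 v(c) = -sqrt(2)*sqrt(-1/(C1 + c))/2
 v(c) = sqrt(2)*sqrt(-1/(C1 + c))/2


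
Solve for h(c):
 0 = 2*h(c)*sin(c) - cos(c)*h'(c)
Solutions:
 h(c) = C1/cos(c)^2


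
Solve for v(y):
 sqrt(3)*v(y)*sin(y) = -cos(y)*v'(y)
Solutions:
 v(y) = C1*cos(y)^(sqrt(3))


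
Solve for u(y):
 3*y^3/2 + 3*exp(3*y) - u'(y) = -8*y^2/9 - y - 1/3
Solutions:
 u(y) = C1 + 3*y^4/8 + 8*y^3/27 + y^2/2 + y/3 + exp(3*y)


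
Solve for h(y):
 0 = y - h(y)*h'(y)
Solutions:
 h(y) = -sqrt(C1 + y^2)
 h(y) = sqrt(C1 + y^2)


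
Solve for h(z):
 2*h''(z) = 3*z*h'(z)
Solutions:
 h(z) = C1 + C2*erfi(sqrt(3)*z/2)


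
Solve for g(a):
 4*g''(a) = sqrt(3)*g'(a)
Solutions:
 g(a) = C1 + C2*exp(sqrt(3)*a/4)


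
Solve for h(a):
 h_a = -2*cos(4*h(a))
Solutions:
 h(a) = -asin((C1 + exp(16*a))/(C1 - exp(16*a)))/4 + pi/4
 h(a) = asin((C1 + exp(16*a))/(C1 - exp(16*a)))/4


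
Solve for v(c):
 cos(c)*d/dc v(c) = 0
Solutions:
 v(c) = C1


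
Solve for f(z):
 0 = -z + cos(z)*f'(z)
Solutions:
 f(z) = C1 + Integral(z/cos(z), z)


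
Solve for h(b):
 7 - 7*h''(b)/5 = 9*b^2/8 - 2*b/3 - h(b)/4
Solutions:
 h(b) = C1*exp(-sqrt(35)*b/14) + C2*exp(sqrt(35)*b/14) + 9*b^2/2 - 8*b/3 + 112/5


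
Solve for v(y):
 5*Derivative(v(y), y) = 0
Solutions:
 v(y) = C1


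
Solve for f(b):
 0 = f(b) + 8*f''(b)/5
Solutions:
 f(b) = C1*sin(sqrt(10)*b/4) + C2*cos(sqrt(10)*b/4)


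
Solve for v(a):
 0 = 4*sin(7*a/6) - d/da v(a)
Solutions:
 v(a) = C1 - 24*cos(7*a/6)/7


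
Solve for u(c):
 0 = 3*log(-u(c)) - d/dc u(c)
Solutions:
 -li(-u(c)) = C1 + 3*c


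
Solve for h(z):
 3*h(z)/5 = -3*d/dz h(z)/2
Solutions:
 h(z) = C1*exp(-2*z/5)


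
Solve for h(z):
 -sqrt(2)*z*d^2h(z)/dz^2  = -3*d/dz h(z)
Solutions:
 h(z) = C1 + C2*z^(1 + 3*sqrt(2)/2)


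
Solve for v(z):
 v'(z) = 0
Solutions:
 v(z) = C1


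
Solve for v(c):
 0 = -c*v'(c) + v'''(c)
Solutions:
 v(c) = C1 + Integral(C2*airyai(c) + C3*airybi(c), c)


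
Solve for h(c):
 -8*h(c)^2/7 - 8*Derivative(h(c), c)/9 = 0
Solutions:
 h(c) = 7/(C1 + 9*c)


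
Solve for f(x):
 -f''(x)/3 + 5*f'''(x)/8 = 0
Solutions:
 f(x) = C1 + C2*x + C3*exp(8*x/15)


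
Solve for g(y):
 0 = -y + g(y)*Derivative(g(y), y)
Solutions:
 g(y) = -sqrt(C1 + y^2)
 g(y) = sqrt(C1 + y^2)


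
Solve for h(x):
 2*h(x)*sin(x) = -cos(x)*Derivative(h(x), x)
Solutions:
 h(x) = C1*cos(x)^2


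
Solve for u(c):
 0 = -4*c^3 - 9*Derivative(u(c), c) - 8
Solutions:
 u(c) = C1 - c^4/9 - 8*c/9


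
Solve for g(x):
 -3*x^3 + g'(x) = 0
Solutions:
 g(x) = C1 + 3*x^4/4


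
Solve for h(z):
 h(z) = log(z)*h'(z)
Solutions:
 h(z) = C1*exp(li(z))


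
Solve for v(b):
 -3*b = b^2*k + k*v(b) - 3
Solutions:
 v(b) = (-b^2*k - 3*b + 3)/k


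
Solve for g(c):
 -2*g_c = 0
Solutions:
 g(c) = C1


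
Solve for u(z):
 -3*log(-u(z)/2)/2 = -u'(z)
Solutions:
 -2*Integral(1/(log(-_y) - log(2)), (_y, u(z)))/3 = C1 - z


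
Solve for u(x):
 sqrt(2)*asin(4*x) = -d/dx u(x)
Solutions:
 u(x) = C1 - sqrt(2)*(x*asin(4*x) + sqrt(1 - 16*x^2)/4)


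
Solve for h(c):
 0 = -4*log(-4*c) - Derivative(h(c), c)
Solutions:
 h(c) = C1 - 4*c*log(-c) + 4*c*(1 - 2*log(2))


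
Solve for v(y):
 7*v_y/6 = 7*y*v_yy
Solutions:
 v(y) = C1 + C2*y^(7/6)


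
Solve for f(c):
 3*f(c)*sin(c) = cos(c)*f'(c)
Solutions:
 f(c) = C1/cos(c)^3


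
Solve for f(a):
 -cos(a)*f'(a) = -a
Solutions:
 f(a) = C1 + Integral(a/cos(a), a)


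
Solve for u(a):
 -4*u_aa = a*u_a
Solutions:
 u(a) = C1 + C2*erf(sqrt(2)*a/4)


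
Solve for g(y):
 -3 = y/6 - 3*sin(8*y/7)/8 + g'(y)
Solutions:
 g(y) = C1 - y^2/12 - 3*y - 21*cos(8*y/7)/64


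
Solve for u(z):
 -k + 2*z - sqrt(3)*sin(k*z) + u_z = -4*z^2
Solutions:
 u(z) = C1 + k*z - 4*z^3/3 - z^2 - sqrt(3)*cos(k*z)/k


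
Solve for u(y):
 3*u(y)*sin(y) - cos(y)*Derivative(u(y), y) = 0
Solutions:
 u(y) = C1/cos(y)^3


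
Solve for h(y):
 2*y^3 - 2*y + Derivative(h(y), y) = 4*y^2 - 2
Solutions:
 h(y) = C1 - y^4/2 + 4*y^3/3 + y^2 - 2*y


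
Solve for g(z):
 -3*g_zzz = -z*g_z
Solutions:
 g(z) = C1 + Integral(C2*airyai(3^(2/3)*z/3) + C3*airybi(3^(2/3)*z/3), z)


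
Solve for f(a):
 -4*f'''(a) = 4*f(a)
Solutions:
 f(a) = C3*exp(-a) + (C1*sin(sqrt(3)*a/2) + C2*cos(sqrt(3)*a/2))*exp(a/2)


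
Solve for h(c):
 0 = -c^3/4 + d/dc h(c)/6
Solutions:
 h(c) = C1 + 3*c^4/8


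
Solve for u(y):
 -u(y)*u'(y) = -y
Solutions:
 u(y) = -sqrt(C1 + y^2)
 u(y) = sqrt(C1 + y^2)


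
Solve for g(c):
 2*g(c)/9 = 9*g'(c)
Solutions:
 g(c) = C1*exp(2*c/81)


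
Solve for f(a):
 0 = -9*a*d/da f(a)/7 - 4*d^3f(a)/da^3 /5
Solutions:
 f(a) = C1 + Integral(C2*airyai(-4410^(1/3)*a/14) + C3*airybi(-4410^(1/3)*a/14), a)


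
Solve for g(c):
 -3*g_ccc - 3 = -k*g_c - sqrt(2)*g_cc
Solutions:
 g(c) = C1 + C2*exp(sqrt(2)*c*(1 - sqrt(6*k + 1))/6) + C3*exp(sqrt(2)*c*(sqrt(6*k + 1) + 1)/6) + 3*c/k


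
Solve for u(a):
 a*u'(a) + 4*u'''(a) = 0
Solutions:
 u(a) = C1 + Integral(C2*airyai(-2^(1/3)*a/2) + C3*airybi(-2^(1/3)*a/2), a)


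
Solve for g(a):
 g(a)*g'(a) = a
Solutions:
 g(a) = -sqrt(C1 + a^2)
 g(a) = sqrt(C1 + a^2)


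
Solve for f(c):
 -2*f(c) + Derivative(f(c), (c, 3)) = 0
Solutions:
 f(c) = C3*exp(2^(1/3)*c) + (C1*sin(2^(1/3)*sqrt(3)*c/2) + C2*cos(2^(1/3)*sqrt(3)*c/2))*exp(-2^(1/3)*c/2)


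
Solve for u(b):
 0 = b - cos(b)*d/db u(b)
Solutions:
 u(b) = C1 + Integral(b/cos(b), b)


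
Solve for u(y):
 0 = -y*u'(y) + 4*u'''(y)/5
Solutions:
 u(y) = C1 + Integral(C2*airyai(10^(1/3)*y/2) + C3*airybi(10^(1/3)*y/2), y)


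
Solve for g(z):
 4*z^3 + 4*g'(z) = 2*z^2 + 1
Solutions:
 g(z) = C1 - z^4/4 + z^3/6 + z/4


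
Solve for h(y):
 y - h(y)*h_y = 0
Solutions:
 h(y) = -sqrt(C1 + y^2)
 h(y) = sqrt(C1 + y^2)


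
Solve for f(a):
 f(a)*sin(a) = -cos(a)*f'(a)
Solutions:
 f(a) = C1*cos(a)


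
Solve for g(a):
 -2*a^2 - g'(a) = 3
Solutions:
 g(a) = C1 - 2*a^3/3 - 3*a


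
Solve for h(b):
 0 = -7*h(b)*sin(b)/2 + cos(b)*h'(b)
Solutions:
 h(b) = C1/cos(b)^(7/2)


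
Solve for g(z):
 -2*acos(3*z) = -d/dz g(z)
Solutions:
 g(z) = C1 + 2*z*acos(3*z) - 2*sqrt(1 - 9*z^2)/3


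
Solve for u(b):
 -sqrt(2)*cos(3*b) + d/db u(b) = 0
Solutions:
 u(b) = C1 + sqrt(2)*sin(3*b)/3


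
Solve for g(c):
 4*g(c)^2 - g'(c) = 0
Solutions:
 g(c) = -1/(C1 + 4*c)


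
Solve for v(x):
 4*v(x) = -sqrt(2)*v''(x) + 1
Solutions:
 v(x) = C1*sin(2^(3/4)*x) + C2*cos(2^(3/4)*x) + 1/4


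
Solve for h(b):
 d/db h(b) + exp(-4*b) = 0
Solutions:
 h(b) = C1 + exp(-4*b)/4


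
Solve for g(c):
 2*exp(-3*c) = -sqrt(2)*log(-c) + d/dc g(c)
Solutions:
 g(c) = C1 + sqrt(2)*c*log(-c) - sqrt(2)*c - 2*exp(-3*c)/3


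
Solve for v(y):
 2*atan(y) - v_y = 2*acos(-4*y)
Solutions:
 v(y) = C1 - 2*y*acos(-4*y) + 2*y*atan(y) - sqrt(1 - 16*y^2)/2 - log(y^2 + 1)


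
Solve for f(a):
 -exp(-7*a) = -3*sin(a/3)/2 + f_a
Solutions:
 f(a) = C1 - 9*cos(a/3)/2 + exp(-7*a)/7


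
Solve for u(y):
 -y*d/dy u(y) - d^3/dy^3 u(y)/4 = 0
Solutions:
 u(y) = C1 + Integral(C2*airyai(-2^(2/3)*y) + C3*airybi(-2^(2/3)*y), y)


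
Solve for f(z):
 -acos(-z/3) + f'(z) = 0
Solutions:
 f(z) = C1 + z*acos(-z/3) + sqrt(9 - z^2)


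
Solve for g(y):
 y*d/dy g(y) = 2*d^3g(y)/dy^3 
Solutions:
 g(y) = C1 + Integral(C2*airyai(2^(2/3)*y/2) + C3*airybi(2^(2/3)*y/2), y)


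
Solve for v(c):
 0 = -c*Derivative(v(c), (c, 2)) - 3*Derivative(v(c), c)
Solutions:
 v(c) = C1 + C2/c^2


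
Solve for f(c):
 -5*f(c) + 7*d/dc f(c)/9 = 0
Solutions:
 f(c) = C1*exp(45*c/7)


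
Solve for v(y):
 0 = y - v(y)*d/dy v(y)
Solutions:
 v(y) = -sqrt(C1 + y^2)
 v(y) = sqrt(C1 + y^2)


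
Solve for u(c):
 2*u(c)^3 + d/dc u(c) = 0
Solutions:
 u(c) = -sqrt(2)*sqrt(-1/(C1 - 2*c))/2
 u(c) = sqrt(2)*sqrt(-1/(C1 - 2*c))/2


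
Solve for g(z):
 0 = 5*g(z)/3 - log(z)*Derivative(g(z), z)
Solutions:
 g(z) = C1*exp(5*li(z)/3)


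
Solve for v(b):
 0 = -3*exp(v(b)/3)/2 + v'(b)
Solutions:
 v(b) = 3*log(-1/(C1 + 3*b)) + 3*log(6)


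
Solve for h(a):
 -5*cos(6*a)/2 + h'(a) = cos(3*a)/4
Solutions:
 h(a) = C1 + sin(3*a)/12 + 5*sin(6*a)/12


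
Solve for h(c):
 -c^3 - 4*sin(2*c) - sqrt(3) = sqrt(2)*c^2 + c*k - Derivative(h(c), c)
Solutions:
 h(c) = C1 + c^4/4 + sqrt(2)*c^3/3 + c^2*k/2 + sqrt(3)*c - 2*cos(2*c)


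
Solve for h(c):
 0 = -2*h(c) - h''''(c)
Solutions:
 h(c) = (C1*sin(2^(3/4)*c/2) + C2*cos(2^(3/4)*c/2))*exp(-2^(3/4)*c/2) + (C3*sin(2^(3/4)*c/2) + C4*cos(2^(3/4)*c/2))*exp(2^(3/4)*c/2)


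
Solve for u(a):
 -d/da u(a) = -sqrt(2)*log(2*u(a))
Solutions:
 -sqrt(2)*Integral(1/(log(_y) + log(2)), (_y, u(a)))/2 = C1 - a


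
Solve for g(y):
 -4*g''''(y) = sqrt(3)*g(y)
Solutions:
 g(y) = (C1*sin(3^(1/8)*y/2) + C2*cos(3^(1/8)*y/2))*exp(-3^(1/8)*y/2) + (C3*sin(3^(1/8)*y/2) + C4*cos(3^(1/8)*y/2))*exp(3^(1/8)*y/2)


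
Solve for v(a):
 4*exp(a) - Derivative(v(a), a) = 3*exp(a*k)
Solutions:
 v(a) = C1 + 4*exp(a) - 3*exp(a*k)/k


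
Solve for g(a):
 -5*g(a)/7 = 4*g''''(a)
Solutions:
 g(a) = (C1*sin(5^(1/4)*7^(3/4)*a/14) + C2*cos(5^(1/4)*7^(3/4)*a/14))*exp(-5^(1/4)*7^(3/4)*a/14) + (C3*sin(5^(1/4)*7^(3/4)*a/14) + C4*cos(5^(1/4)*7^(3/4)*a/14))*exp(5^(1/4)*7^(3/4)*a/14)


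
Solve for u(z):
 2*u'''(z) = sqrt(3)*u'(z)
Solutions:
 u(z) = C1 + C2*exp(-sqrt(2)*3^(1/4)*z/2) + C3*exp(sqrt(2)*3^(1/4)*z/2)


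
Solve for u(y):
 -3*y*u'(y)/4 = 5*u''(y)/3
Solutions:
 u(y) = C1 + C2*erf(3*sqrt(10)*y/20)


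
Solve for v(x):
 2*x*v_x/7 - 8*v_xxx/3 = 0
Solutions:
 v(x) = C1 + Integral(C2*airyai(294^(1/3)*x/14) + C3*airybi(294^(1/3)*x/14), x)


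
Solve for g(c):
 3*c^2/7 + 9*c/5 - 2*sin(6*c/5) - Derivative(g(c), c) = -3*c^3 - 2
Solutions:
 g(c) = C1 + 3*c^4/4 + c^3/7 + 9*c^2/10 + 2*c + 5*cos(6*c/5)/3


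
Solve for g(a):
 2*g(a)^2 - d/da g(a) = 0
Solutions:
 g(a) = -1/(C1 + 2*a)


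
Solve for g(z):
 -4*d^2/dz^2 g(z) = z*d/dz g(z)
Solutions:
 g(z) = C1 + C2*erf(sqrt(2)*z/4)


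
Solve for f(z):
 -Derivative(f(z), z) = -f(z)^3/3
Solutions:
 f(z) = -sqrt(6)*sqrt(-1/(C1 + z))/2
 f(z) = sqrt(6)*sqrt(-1/(C1 + z))/2


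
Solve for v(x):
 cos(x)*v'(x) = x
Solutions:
 v(x) = C1 + Integral(x/cos(x), x)


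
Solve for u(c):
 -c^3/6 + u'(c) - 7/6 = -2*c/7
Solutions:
 u(c) = C1 + c^4/24 - c^2/7 + 7*c/6


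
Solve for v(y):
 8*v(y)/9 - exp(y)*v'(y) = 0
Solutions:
 v(y) = C1*exp(-8*exp(-y)/9)


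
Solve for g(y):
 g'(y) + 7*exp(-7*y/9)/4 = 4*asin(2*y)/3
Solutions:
 g(y) = C1 + 4*y*asin(2*y)/3 + 2*sqrt(1 - 4*y^2)/3 + 9*exp(-7*y/9)/4


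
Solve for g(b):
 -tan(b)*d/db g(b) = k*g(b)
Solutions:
 g(b) = C1*exp(-k*log(sin(b)))


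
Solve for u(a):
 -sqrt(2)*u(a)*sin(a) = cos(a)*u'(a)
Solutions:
 u(a) = C1*cos(a)^(sqrt(2))


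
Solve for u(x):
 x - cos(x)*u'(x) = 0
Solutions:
 u(x) = C1 + Integral(x/cos(x), x)


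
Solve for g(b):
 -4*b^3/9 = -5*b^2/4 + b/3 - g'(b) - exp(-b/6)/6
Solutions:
 g(b) = C1 + b^4/9 - 5*b^3/12 + b^2/6 + exp(-b/6)


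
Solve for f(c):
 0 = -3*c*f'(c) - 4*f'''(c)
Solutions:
 f(c) = C1 + Integral(C2*airyai(-6^(1/3)*c/2) + C3*airybi(-6^(1/3)*c/2), c)


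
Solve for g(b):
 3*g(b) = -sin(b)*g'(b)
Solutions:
 g(b) = C1*(cos(b) + 1)^(3/2)/(cos(b) - 1)^(3/2)


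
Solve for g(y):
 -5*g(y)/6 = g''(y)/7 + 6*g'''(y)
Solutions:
 g(y) = C1*exp(y*(-2 + (63*sqrt(4862095) + 138916)^(-1/3) + (63*sqrt(4862095) + 138916)^(1/3))/252)*sin(sqrt(3)*y*(-(63*sqrt(4862095) + 138916)^(1/3) + (63*sqrt(4862095) + 138916)^(-1/3))/252) + C2*exp(y*(-2 + (63*sqrt(4862095) + 138916)^(-1/3) + (63*sqrt(4862095) + 138916)^(1/3))/252)*cos(sqrt(3)*y*(-(63*sqrt(4862095) + 138916)^(1/3) + (63*sqrt(4862095) + 138916)^(-1/3))/252) + C3*exp(-y*((63*sqrt(4862095) + 138916)^(-1/3) + 1 + (63*sqrt(4862095) + 138916)^(1/3))/126)


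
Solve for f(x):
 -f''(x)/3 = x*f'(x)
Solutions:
 f(x) = C1 + C2*erf(sqrt(6)*x/2)


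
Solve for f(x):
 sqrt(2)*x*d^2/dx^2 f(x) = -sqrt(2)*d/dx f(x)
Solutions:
 f(x) = C1 + C2*log(x)


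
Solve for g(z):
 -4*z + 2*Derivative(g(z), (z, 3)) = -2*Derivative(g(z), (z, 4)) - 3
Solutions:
 g(z) = C1 + C2*z + C3*z^2 + C4*exp(-z) + z^4/12 - 7*z^3/12


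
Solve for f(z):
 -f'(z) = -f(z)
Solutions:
 f(z) = C1*exp(z)


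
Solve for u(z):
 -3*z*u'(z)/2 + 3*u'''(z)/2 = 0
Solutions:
 u(z) = C1 + Integral(C2*airyai(z) + C3*airybi(z), z)


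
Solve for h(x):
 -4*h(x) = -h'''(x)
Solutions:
 h(x) = C3*exp(2^(2/3)*x) + (C1*sin(2^(2/3)*sqrt(3)*x/2) + C2*cos(2^(2/3)*sqrt(3)*x/2))*exp(-2^(2/3)*x/2)


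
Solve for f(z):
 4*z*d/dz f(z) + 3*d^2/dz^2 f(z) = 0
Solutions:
 f(z) = C1 + C2*erf(sqrt(6)*z/3)


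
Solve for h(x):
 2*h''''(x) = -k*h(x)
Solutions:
 h(x) = C1*exp(-2^(3/4)*x*(-k)^(1/4)/2) + C2*exp(2^(3/4)*x*(-k)^(1/4)/2) + C3*exp(-2^(3/4)*I*x*(-k)^(1/4)/2) + C4*exp(2^(3/4)*I*x*(-k)^(1/4)/2)


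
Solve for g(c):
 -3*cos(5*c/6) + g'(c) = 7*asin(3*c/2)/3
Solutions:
 g(c) = C1 + 7*c*asin(3*c/2)/3 + 7*sqrt(4 - 9*c^2)/9 + 18*sin(5*c/6)/5


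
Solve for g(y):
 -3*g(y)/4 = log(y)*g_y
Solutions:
 g(y) = C1*exp(-3*li(y)/4)


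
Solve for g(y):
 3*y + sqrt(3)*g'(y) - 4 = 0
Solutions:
 g(y) = C1 - sqrt(3)*y^2/2 + 4*sqrt(3)*y/3


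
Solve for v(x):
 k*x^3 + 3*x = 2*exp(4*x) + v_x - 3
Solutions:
 v(x) = C1 + k*x^4/4 + 3*x^2/2 + 3*x - exp(4*x)/2


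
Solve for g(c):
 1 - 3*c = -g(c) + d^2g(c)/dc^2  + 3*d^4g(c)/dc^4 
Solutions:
 g(c) = C1*exp(-sqrt(6)*c*sqrt(-1 + sqrt(13))/6) + C2*exp(sqrt(6)*c*sqrt(-1 + sqrt(13))/6) + C3*sin(sqrt(6)*c*sqrt(1 + sqrt(13))/6) + C4*cos(sqrt(6)*c*sqrt(1 + sqrt(13))/6) + 3*c - 1


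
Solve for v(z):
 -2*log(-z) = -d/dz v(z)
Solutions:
 v(z) = C1 + 2*z*log(-z) - 2*z


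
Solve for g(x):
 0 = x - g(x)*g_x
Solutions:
 g(x) = -sqrt(C1 + x^2)
 g(x) = sqrt(C1 + x^2)


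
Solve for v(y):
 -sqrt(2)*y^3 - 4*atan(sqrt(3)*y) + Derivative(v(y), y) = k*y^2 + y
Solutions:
 v(y) = C1 + k*y^3/3 + sqrt(2)*y^4/4 + y^2/2 + 4*y*atan(sqrt(3)*y) - 2*sqrt(3)*log(3*y^2 + 1)/3


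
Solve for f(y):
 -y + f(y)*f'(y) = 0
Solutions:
 f(y) = -sqrt(C1 + y^2)
 f(y) = sqrt(C1 + y^2)


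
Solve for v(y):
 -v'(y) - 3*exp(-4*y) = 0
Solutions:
 v(y) = C1 + 3*exp(-4*y)/4


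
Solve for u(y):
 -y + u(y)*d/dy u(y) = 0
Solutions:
 u(y) = -sqrt(C1 + y^2)
 u(y) = sqrt(C1 + y^2)


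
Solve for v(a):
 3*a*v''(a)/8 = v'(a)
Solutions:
 v(a) = C1 + C2*a^(11/3)


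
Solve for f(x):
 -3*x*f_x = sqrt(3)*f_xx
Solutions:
 f(x) = C1 + C2*erf(sqrt(2)*3^(1/4)*x/2)


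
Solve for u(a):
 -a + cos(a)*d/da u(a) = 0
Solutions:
 u(a) = C1 + Integral(a/cos(a), a)


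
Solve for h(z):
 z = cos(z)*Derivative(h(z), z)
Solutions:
 h(z) = C1 + Integral(z/cos(z), z)


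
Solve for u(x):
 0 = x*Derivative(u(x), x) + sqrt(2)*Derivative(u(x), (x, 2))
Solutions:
 u(x) = C1 + C2*erf(2^(1/4)*x/2)


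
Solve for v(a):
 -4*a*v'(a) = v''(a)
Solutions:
 v(a) = C1 + C2*erf(sqrt(2)*a)


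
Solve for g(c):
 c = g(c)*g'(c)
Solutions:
 g(c) = -sqrt(C1 + c^2)
 g(c) = sqrt(C1 + c^2)


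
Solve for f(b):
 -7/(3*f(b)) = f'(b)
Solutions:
 f(b) = -sqrt(C1 - 42*b)/3
 f(b) = sqrt(C1 - 42*b)/3


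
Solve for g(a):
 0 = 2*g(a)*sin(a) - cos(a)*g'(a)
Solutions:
 g(a) = C1/cos(a)^2


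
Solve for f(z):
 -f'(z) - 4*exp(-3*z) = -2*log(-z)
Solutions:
 f(z) = C1 + 2*z*log(-z) - 2*z + 4*exp(-3*z)/3


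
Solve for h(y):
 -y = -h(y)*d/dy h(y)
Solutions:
 h(y) = -sqrt(C1 + y^2)
 h(y) = sqrt(C1 + y^2)


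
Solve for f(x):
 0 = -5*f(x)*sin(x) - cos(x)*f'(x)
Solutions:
 f(x) = C1*cos(x)^5


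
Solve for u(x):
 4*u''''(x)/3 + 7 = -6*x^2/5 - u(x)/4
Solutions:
 u(x) = -24*x^2/5 + (C1*sin(sqrt(2)*3^(1/4)*x/4) + C2*cos(sqrt(2)*3^(1/4)*x/4))*exp(-sqrt(2)*3^(1/4)*x/4) + (C3*sin(sqrt(2)*3^(1/4)*x/4) + C4*cos(sqrt(2)*3^(1/4)*x/4))*exp(sqrt(2)*3^(1/4)*x/4) - 28


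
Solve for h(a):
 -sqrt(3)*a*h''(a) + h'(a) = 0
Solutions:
 h(a) = C1 + C2*a^(sqrt(3)/3 + 1)


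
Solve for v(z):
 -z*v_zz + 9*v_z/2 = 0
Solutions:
 v(z) = C1 + C2*z^(11/2)


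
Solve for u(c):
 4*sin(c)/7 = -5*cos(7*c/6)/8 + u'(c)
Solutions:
 u(c) = C1 + 15*sin(7*c/6)/28 - 4*cos(c)/7


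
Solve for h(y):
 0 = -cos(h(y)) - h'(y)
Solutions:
 h(y) = pi - asin((C1 + exp(2*y))/(C1 - exp(2*y)))
 h(y) = asin((C1 + exp(2*y))/(C1 - exp(2*y)))


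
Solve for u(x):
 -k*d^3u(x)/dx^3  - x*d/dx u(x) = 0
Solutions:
 u(x) = C1 + Integral(C2*airyai(x*(-1/k)^(1/3)) + C3*airybi(x*(-1/k)^(1/3)), x)


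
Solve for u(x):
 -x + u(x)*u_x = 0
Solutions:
 u(x) = -sqrt(C1 + x^2)
 u(x) = sqrt(C1 + x^2)


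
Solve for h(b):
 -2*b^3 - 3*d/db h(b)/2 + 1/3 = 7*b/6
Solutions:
 h(b) = C1 - b^4/3 - 7*b^2/18 + 2*b/9


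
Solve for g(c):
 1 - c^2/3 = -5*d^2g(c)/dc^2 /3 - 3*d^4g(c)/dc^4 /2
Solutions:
 g(c) = C1 + C2*c + C3*sin(sqrt(10)*c/3) + C4*cos(sqrt(10)*c/3) + c^4/60 - 12*c^2/25


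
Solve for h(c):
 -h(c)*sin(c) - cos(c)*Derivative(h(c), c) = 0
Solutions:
 h(c) = C1*cos(c)


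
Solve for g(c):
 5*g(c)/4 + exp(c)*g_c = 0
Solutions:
 g(c) = C1*exp(5*exp(-c)/4)


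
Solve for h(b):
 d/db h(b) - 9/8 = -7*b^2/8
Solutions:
 h(b) = C1 - 7*b^3/24 + 9*b/8


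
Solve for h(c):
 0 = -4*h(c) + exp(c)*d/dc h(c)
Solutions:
 h(c) = C1*exp(-4*exp(-c))


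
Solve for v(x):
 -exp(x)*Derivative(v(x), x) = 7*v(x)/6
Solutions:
 v(x) = C1*exp(7*exp(-x)/6)


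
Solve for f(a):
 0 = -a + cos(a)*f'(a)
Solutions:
 f(a) = C1 + Integral(a/cos(a), a)


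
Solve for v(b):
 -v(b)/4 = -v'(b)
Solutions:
 v(b) = C1*exp(b/4)


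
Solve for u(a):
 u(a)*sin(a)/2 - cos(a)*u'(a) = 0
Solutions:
 u(a) = C1/sqrt(cos(a))


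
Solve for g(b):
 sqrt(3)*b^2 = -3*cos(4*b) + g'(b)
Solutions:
 g(b) = C1 + sqrt(3)*b^3/3 + 3*sin(4*b)/4


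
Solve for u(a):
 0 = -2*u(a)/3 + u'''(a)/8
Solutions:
 u(a) = C3*exp(2*2^(1/3)*3^(2/3)*a/3) + (C1*sin(2^(1/3)*3^(1/6)*a) + C2*cos(2^(1/3)*3^(1/6)*a))*exp(-2^(1/3)*3^(2/3)*a/3)


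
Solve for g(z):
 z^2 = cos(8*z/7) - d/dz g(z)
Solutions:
 g(z) = C1 - z^3/3 + 7*sin(8*z/7)/8


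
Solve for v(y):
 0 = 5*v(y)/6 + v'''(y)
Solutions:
 v(y) = C3*exp(-5^(1/3)*6^(2/3)*y/6) + (C1*sin(2^(2/3)*3^(1/6)*5^(1/3)*y/4) + C2*cos(2^(2/3)*3^(1/6)*5^(1/3)*y/4))*exp(5^(1/3)*6^(2/3)*y/12)


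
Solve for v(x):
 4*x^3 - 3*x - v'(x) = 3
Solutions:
 v(x) = C1 + x^4 - 3*x^2/2 - 3*x


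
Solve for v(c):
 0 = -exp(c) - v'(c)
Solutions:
 v(c) = C1 - exp(c)


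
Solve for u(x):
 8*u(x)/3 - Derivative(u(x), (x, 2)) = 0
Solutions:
 u(x) = C1*exp(-2*sqrt(6)*x/3) + C2*exp(2*sqrt(6)*x/3)


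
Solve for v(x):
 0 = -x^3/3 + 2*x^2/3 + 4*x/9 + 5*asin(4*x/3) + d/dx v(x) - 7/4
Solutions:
 v(x) = C1 + x^4/12 - 2*x^3/9 - 2*x^2/9 - 5*x*asin(4*x/3) + 7*x/4 - 5*sqrt(9 - 16*x^2)/4


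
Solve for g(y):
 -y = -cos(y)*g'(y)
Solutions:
 g(y) = C1 + Integral(y/cos(y), y)


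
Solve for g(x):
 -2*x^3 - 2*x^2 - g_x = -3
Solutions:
 g(x) = C1 - x^4/2 - 2*x^3/3 + 3*x


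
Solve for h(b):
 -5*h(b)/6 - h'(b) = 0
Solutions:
 h(b) = C1*exp(-5*b/6)


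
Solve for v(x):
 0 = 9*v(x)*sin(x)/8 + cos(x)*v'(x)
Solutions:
 v(x) = C1*cos(x)^(9/8)


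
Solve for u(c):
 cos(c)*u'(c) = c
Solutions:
 u(c) = C1 + Integral(c/cos(c), c)


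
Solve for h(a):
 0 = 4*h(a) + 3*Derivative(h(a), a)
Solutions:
 h(a) = C1*exp(-4*a/3)


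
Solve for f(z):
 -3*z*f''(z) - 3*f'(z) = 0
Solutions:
 f(z) = C1 + C2*log(z)


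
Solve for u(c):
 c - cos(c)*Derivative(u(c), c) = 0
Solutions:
 u(c) = C1 + Integral(c/cos(c), c)


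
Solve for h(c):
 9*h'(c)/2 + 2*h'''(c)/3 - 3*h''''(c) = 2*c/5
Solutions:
 h(c) = C1 + C2*exp(c*(-2^(1/3)*(243*sqrt(59113) + 59081)^(1/3) - 8*2^(2/3)/(243*sqrt(59113) + 59081)^(1/3) + 8)/108)*sin(2^(1/3)*sqrt(3)*c*(-(243*sqrt(59113) + 59081)^(1/3) + 8*2^(1/3)/(243*sqrt(59113) + 59081)^(1/3))/108) + C3*exp(c*(-2^(1/3)*(243*sqrt(59113) + 59081)^(1/3) - 8*2^(2/3)/(243*sqrt(59113) + 59081)^(1/3) + 8)/108)*cos(2^(1/3)*sqrt(3)*c*(-(243*sqrt(59113) + 59081)^(1/3) + 8*2^(1/3)/(243*sqrt(59113) + 59081)^(1/3))/108) + C4*exp(c*(8*2^(2/3)/(243*sqrt(59113) + 59081)^(1/3) + 4 + 2^(1/3)*(243*sqrt(59113) + 59081)^(1/3))/54) + 2*c^2/45


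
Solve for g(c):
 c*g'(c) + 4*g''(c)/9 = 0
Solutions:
 g(c) = C1 + C2*erf(3*sqrt(2)*c/4)


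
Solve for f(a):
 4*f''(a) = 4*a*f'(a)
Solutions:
 f(a) = C1 + C2*erfi(sqrt(2)*a/2)


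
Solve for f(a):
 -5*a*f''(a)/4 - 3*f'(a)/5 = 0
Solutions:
 f(a) = C1 + C2*a^(13/25)


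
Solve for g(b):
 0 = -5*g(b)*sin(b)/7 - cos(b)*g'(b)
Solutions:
 g(b) = C1*cos(b)^(5/7)


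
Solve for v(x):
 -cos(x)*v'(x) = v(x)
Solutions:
 v(x) = C1*sqrt(sin(x) - 1)/sqrt(sin(x) + 1)


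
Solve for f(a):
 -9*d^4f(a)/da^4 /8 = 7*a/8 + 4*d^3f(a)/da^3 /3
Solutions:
 f(a) = C1 + C2*a + C3*a^2 + C4*exp(-32*a/27) - 7*a^4/256 + 189*a^3/2048


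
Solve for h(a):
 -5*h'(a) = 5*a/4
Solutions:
 h(a) = C1 - a^2/8


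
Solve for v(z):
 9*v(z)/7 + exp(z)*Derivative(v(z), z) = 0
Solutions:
 v(z) = C1*exp(9*exp(-z)/7)


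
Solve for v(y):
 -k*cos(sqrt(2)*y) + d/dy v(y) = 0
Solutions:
 v(y) = C1 + sqrt(2)*k*sin(sqrt(2)*y)/2


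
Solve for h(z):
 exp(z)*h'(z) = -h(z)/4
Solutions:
 h(z) = C1*exp(exp(-z)/4)


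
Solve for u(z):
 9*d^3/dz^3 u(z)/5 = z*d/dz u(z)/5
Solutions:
 u(z) = C1 + Integral(C2*airyai(3^(1/3)*z/3) + C3*airybi(3^(1/3)*z/3), z)


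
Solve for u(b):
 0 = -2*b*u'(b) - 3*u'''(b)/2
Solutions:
 u(b) = C1 + Integral(C2*airyai(-6^(2/3)*b/3) + C3*airybi(-6^(2/3)*b/3), b)


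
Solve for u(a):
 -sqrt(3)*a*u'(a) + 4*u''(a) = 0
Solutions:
 u(a) = C1 + C2*erfi(sqrt(2)*3^(1/4)*a/4)


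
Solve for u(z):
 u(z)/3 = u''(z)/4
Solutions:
 u(z) = C1*exp(-2*sqrt(3)*z/3) + C2*exp(2*sqrt(3)*z/3)


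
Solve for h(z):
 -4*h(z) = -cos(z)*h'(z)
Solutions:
 h(z) = C1*(sin(z)^2 + 2*sin(z) + 1)/(sin(z)^2 - 2*sin(z) + 1)


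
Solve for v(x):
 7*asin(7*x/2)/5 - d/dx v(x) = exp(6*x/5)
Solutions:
 v(x) = C1 + 7*x*asin(7*x/2)/5 + sqrt(4 - 49*x^2)/5 - 5*exp(6*x/5)/6


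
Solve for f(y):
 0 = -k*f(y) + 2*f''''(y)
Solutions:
 f(y) = C1*exp(-2^(3/4)*k^(1/4)*y/2) + C2*exp(2^(3/4)*k^(1/4)*y/2) + C3*exp(-2^(3/4)*I*k^(1/4)*y/2) + C4*exp(2^(3/4)*I*k^(1/4)*y/2)


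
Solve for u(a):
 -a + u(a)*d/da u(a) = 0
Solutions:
 u(a) = -sqrt(C1 + a^2)
 u(a) = sqrt(C1 + a^2)


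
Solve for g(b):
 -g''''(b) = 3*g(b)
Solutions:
 g(b) = (C1*sin(sqrt(2)*3^(1/4)*b/2) + C2*cos(sqrt(2)*3^(1/4)*b/2))*exp(-sqrt(2)*3^(1/4)*b/2) + (C3*sin(sqrt(2)*3^(1/4)*b/2) + C4*cos(sqrt(2)*3^(1/4)*b/2))*exp(sqrt(2)*3^(1/4)*b/2)


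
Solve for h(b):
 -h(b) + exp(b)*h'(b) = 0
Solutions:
 h(b) = C1*exp(-exp(-b))


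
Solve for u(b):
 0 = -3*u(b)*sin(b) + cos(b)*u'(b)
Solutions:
 u(b) = C1/cos(b)^3


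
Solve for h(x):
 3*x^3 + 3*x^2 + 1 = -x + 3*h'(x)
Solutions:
 h(x) = C1 + x^4/4 + x^3/3 + x^2/6 + x/3


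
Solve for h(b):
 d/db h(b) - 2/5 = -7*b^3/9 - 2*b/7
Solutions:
 h(b) = C1 - 7*b^4/36 - b^2/7 + 2*b/5


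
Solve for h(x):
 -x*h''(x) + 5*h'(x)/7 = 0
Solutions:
 h(x) = C1 + C2*x^(12/7)


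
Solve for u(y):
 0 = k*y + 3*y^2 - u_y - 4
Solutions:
 u(y) = C1 + k*y^2/2 + y^3 - 4*y


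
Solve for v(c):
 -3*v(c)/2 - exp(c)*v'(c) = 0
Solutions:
 v(c) = C1*exp(3*exp(-c)/2)


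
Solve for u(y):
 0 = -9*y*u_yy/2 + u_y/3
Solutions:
 u(y) = C1 + C2*y^(29/27)


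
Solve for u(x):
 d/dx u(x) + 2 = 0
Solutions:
 u(x) = C1 - 2*x


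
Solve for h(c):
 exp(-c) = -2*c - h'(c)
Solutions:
 h(c) = C1 - c^2 + exp(-c)


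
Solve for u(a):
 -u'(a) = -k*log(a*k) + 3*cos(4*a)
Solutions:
 u(a) = C1 + a*k*(log(a*k) - 1) - 3*sin(4*a)/4


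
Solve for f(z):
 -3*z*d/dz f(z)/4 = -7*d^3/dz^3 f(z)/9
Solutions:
 f(z) = C1 + Integral(C2*airyai(3*98^(1/3)*z/14) + C3*airybi(3*98^(1/3)*z/14), z)


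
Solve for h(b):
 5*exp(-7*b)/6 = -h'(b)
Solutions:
 h(b) = C1 + 5*exp(-7*b)/42


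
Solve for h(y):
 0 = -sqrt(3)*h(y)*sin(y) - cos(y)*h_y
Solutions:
 h(y) = C1*cos(y)^(sqrt(3))


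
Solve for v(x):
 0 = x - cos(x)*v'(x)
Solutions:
 v(x) = C1 + Integral(x/cos(x), x)


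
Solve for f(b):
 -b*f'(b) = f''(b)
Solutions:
 f(b) = C1 + C2*erf(sqrt(2)*b/2)


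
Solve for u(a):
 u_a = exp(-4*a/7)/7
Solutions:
 u(a) = C1 - exp(-4*a/7)/4


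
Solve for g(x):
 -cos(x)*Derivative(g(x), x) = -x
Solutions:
 g(x) = C1 + Integral(x/cos(x), x)


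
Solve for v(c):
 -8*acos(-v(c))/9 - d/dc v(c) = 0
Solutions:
 Integral(1/acos(-_y), (_y, v(c))) = C1 - 8*c/9


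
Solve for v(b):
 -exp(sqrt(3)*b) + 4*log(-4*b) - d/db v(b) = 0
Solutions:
 v(b) = C1 + 4*b*log(-b) + 4*b*(-1 + 2*log(2)) - sqrt(3)*exp(sqrt(3)*b)/3


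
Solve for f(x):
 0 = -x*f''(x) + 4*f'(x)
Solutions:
 f(x) = C1 + C2*x^5


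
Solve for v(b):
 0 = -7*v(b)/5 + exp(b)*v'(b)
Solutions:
 v(b) = C1*exp(-7*exp(-b)/5)


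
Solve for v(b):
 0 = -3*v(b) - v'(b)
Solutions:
 v(b) = C1*exp(-3*b)


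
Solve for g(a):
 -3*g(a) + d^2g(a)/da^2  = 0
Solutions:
 g(a) = C1*exp(-sqrt(3)*a) + C2*exp(sqrt(3)*a)


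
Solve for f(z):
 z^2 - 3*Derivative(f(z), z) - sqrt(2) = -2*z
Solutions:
 f(z) = C1 + z^3/9 + z^2/3 - sqrt(2)*z/3


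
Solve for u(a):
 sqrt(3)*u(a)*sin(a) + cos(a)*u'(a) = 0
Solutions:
 u(a) = C1*cos(a)^(sqrt(3))


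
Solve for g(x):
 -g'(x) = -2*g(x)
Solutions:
 g(x) = C1*exp(2*x)


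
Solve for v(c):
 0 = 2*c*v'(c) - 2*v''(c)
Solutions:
 v(c) = C1 + C2*erfi(sqrt(2)*c/2)


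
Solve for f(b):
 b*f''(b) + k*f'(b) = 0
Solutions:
 f(b) = C1 + b^(1 - re(k))*(C2*sin(log(b)*Abs(im(k))) + C3*cos(log(b)*im(k)))


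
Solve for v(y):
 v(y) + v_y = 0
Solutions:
 v(y) = C1*exp(-y)


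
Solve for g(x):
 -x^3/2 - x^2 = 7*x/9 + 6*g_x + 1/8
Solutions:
 g(x) = C1 - x^4/48 - x^3/18 - 7*x^2/108 - x/48


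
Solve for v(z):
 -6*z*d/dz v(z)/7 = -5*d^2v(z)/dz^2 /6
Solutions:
 v(z) = C1 + C2*erfi(3*sqrt(70)*z/35)


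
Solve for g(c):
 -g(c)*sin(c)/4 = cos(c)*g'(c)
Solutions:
 g(c) = C1*cos(c)^(1/4)


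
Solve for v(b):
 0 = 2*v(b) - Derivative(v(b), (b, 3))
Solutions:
 v(b) = C3*exp(2^(1/3)*b) + (C1*sin(2^(1/3)*sqrt(3)*b/2) + C2*cos(2^(1/3)*sqrt(3)*b/2))*exp(-2^(1/3)*b/2)


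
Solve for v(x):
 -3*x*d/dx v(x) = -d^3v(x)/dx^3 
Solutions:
 v(x) = C1 + Integral(C2*airyai(3^(1/3)*x) + C3*airybi(3^(1/3)*x), x)


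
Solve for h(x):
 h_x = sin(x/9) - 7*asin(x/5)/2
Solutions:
 h(x) = C1 - 7*x*asin(x/5)/2 - 7*sqrt(25 - x^2)/2 - 9*cos(x/9)


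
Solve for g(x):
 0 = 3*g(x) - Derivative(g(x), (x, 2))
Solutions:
 g(x) = C1*exp(-sqrt(3)*x) + C2*exp(sqrt(3)*x)


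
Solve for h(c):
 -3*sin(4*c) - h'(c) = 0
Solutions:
 h(c) = C1 + 3*cos(4*c)/4


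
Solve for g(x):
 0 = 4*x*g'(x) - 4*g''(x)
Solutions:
 g(x) = C1 + C2*erfi(sqrt(2)*x/2)


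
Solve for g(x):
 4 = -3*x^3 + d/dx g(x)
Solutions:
 g(x) = C1 + 3*x^4/4 + 4*x


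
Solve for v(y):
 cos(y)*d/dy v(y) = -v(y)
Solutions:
 v(y) = C1*sqrt(sin(y) - 1)/sqrt(sin(y) + 1)


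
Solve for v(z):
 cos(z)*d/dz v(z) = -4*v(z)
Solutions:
 v(z) = C1*(sin(z)^2 - 2*sin(z) + 1)/(sin(z)^2 + 2*sin(z) + 1)


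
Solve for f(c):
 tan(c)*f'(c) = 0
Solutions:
 f(c) = C1


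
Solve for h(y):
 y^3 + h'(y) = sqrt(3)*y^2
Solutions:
 h(y) = C1 - y^4/4 + sqrt(3)*y^3/3


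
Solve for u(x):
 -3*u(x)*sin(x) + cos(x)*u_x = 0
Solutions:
 u(x) = C1/cos(x)^3


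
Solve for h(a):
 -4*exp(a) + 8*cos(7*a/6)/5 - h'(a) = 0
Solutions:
 h(a) = C1 - 4*exp(a) + 48*sin(7*a/6)/35


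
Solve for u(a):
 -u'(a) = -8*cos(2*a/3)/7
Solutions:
 u(a) = C1 + 12*sin(2*a/3)/7


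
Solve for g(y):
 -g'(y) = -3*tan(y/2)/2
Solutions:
 g(y) = C1 - 3*log(cos(y/2))


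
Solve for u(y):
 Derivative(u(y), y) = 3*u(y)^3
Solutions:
 u(y) = -sqrt(2)*sqrt(-1/(C1 + 3*y))/2
 u(y) = sqrt(2)*sqrt(-1/(C1 + 3*y))/2


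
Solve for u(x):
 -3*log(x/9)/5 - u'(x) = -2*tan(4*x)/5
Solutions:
 u(x) = C1 - 3*x*log(x)/5 + 3*x/5 + 6*x*log(3)/5 - log(cos(4*x))/10


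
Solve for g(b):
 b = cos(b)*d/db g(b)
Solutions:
 g(b) = C1 + Integral(b/cos(b), b)


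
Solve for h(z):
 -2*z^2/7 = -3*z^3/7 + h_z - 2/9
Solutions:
 h(z) = C1 + 3*z^4/28 - 2*z^3/21 + 2*z/9


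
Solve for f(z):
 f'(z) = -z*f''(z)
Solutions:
 f(z) = C1 + C2*log(z)


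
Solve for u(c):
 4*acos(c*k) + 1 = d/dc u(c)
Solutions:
 u(c) = C1 + c + 4*Piecewise((c*acos(c*k) - sqrt(-c^2*k^2 + 1)/k, Ne(k, 0)), (pi*c/2, True))


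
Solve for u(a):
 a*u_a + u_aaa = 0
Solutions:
 u(a) = C1 + Integral(C2*airyai(-a) + C3*airybi(-a), a)


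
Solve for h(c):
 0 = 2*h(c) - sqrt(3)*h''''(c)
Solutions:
 h(c) = C1*exp(-2^(1/4)*3^(7/8)*c/3) + C2*exp(2^(1/4)*3^(7/8)*c/3) + C3*sin(2^(1/4)*3^(7/8)*c/3) + C4*cos(2^(1/4)*3^(7/8)*c/3)


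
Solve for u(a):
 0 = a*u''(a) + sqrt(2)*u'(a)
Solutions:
 u(a) = C1 + C2*a^(1 - sqrt(2))


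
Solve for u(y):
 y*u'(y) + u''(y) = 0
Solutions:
 u(y) = C1 + C2*erf(sqrt(2)*y/2)


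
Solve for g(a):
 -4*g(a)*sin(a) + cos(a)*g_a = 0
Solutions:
 g(a) = C1/cos(a)^4


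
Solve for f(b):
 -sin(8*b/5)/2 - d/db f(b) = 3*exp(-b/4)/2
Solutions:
 f(b) = C1 + 5*cos(8*b/5)/16 + 6*exp(-b/4)


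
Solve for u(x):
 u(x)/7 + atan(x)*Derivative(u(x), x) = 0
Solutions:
 u(x) = C1*exp(-Integral(1/atan(x), x)/7)


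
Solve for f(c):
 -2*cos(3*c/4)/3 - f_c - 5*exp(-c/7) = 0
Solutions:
 f(c) = C1 - 8*sin(3*c/4)/9 + 35*exp(-c/7)


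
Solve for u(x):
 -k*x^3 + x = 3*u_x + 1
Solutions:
 u(x) = C1 - k*x^4/12 + x^2/6 - x/3


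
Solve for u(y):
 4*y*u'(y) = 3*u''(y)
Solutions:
 u(y) = C1 + C2*erfi(sqrt(6)*y/3)


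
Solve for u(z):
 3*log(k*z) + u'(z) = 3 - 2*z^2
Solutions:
 u(z) = C1 - 2*z^3/3 - 3*z*log(k*z) + 6*z


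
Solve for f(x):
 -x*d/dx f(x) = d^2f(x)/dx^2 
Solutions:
 f(x) = C1 + C2*erf(sqrt(2)*x/2)


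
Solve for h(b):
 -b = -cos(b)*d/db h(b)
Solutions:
 h(b) = C1 + Integral(b/cos(b), b)


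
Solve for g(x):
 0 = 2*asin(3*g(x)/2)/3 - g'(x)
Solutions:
 Integral(1/asin(3*_y/2), (_y, g(x))) = C1 + 2*x/3


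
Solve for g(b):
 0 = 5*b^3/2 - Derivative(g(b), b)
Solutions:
 g(b) = C1 + 5*b^4/8


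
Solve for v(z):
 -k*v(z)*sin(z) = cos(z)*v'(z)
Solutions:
 v(z) = C1*exp(k*log(cos(z)))


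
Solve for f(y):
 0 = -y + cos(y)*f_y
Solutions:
 f(y) = C1 + Integral(y/cos(y), y)


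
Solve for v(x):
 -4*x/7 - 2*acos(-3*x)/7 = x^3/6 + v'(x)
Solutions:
 v(x) = C1 - x^4/24 - 2*x^2/7 - 2*x*acos(-3*x)/7 - 2*sqrt(1 - 9*x^2)/21


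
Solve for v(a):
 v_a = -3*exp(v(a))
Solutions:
 v(a) = log(1/(C1 + 3*a))


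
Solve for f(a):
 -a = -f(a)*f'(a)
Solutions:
 f(a) = -sqrt(C1 + a^2)
 f(a) = sqrt(C1 + a^2)


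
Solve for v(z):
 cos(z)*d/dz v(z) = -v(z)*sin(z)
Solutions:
 v(z) = C1*cos(z)


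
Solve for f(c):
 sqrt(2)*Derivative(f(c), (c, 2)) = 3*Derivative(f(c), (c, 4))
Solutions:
 f(c) = C1 + C2*c + C3*exp(-2^(1/4)*sqrt(3)*c/3) + C4*exp(2^(1/4)*sqrt(3)*c/3)


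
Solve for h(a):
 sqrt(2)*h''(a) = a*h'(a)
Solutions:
 h(a) = C1 + C2*erfi(2^(1/4)*a/2)


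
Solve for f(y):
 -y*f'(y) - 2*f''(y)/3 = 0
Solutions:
 f(y) = C1 + C2*erf(sqrt(3)*y/2)


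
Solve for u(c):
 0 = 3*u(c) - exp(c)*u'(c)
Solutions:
 u(c) = C1*exp(-3*exp(-c))


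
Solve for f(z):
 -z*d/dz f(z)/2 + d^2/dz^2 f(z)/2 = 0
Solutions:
 f(z) = C1 + C2*erfi(sqrt(2)*z/2)


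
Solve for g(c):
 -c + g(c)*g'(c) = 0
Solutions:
 g(c) = -sqrt(C1 + c^2)
 g(c) = sqrt(C1 + c^2)


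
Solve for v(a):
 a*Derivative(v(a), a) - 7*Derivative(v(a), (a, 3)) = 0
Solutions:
 v(a) = C1 + Integral(C2*airyai(7^(2/3)*a/7) + C3*airybi(7^(2/3)*a/7), a)


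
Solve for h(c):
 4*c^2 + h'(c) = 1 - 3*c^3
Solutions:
 h(c) = C1 - 3*c^4/4 - 4*c^3/3 + c


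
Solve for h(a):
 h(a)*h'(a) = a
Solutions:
 h(a) = -sqrt(C1 + a^2)
 h(a) = sqrt(C1 + a^2)


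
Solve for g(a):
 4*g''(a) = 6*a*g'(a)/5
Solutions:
 g(a) = C1 + C2*erfi(sqrt(15)*a/10)


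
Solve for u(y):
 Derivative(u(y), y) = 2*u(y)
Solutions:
 u(y) = C1*exp(2*y)


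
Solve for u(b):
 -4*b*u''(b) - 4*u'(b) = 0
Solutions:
 u(b) = C1 + C2*log(b)


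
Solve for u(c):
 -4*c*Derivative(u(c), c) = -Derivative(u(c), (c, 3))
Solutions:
 u(c) = C1 + Integral(C2*airyai(2^(2/3)*c) + C3*airybi(2^(2/3)*c), c)


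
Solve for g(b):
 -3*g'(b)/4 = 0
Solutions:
 g(b) = C1


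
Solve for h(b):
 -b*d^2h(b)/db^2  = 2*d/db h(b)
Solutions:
 h(b) = C1 + C2/b


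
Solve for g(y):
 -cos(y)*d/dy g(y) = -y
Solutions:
 g(y) = C1 + Integral(y/cos(y), y)


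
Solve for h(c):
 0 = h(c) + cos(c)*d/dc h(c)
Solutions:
 h(c) = C1*sqrt(sin(c) - 1)/sqrt(sin(c) + 1)


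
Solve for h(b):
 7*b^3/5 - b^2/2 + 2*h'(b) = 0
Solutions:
 h(b) = C1 - 7*b^4/40 + b^3/12


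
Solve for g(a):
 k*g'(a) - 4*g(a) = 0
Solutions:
 g(a) = C1*exp(4*a/k)


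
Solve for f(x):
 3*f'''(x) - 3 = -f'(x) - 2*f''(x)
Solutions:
 f(x) = C1 + 3*x + (C2*sin(sqrt(2)*x/3) + C3*cos(sqrt(2)*x/3))*exp(-x/3)


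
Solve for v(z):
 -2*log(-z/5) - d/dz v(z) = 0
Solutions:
 v(z) = C1 - 2*z*log(-z) + 2*z*(1 + log(5))


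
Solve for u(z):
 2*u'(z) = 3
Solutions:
 u(z) = C1 + 3*z/2


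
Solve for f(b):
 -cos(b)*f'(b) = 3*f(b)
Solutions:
 f(b) = C1*(sin(b) - 1)^(3/2)/(sin(b) + 1)^(3/2)


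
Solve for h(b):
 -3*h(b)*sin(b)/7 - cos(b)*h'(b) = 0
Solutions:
 h(b) = C1*cos(b)^(3/7)


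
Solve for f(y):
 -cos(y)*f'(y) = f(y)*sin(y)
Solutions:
 f(y) = C1*cos(y)


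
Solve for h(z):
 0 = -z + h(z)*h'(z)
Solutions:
 h(z) = -sqrt(C1 + z^2)
 h(z) = sqrt(C1 + z^2)


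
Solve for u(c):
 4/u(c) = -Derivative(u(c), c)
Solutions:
 u(c) = -sqrt(C1 - 8*c)
 u(c) = sqrt(C1 - 8*c)


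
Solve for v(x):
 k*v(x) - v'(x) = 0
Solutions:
 v(x) = C1*exp(k*x)


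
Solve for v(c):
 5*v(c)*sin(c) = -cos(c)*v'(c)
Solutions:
 v(c) = C1*cos(c)^5


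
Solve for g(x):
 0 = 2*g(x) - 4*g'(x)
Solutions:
 g(x) = C1*exp(x/2)


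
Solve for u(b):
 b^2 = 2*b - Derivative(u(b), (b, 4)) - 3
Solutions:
 u(b) = C1 + C2*b + C3*b^2 + C4*b^3 - b^6/360 + b^5/60 - b^4/8


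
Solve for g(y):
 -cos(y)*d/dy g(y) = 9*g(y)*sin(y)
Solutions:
 g(y) = C1*cos(y)^9


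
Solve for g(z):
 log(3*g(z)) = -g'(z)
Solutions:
 Integral(1/(log(_y) + log(3)), (_y, g(z))) = C1 - z


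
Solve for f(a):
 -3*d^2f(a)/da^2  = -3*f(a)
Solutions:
 f(a) = C1*exp(-a) + C2*exp(a)


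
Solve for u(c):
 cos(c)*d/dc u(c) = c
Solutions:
 u(c) = C1 + Integral(c/cos(c), c)


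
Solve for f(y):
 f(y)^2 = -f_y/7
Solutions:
 f(y) = 1/(C1 + 7*y)


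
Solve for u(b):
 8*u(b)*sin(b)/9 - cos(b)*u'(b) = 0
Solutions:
 u(b) = C1/cos(b)^(8/9)


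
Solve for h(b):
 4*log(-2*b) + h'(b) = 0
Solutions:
 h(b) = C1 - 4*b*log(-b) + 4*b*(1 - log(2))


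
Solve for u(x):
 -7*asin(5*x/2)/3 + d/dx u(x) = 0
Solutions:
 u(x) = C1 + 7*x*asin(5*x/2)/3 + 7*sqrt(4 - 25*x^2)/15


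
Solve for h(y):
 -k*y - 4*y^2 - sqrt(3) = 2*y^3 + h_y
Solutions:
 h(y) = C1 - k*y^2/2 - y^4/2 - 4*y^3/3 - sqrt(3)*y


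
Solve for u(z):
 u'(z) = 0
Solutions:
 u(z) = C1


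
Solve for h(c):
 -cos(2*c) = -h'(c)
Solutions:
 h(c) = C1 + sin(2*c)/2


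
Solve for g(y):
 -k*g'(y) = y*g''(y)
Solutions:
 g(y) = C1 + y^(1 - re(k))*(C2*sin(log(y)*Abs(im(k))) + C3*cos(log(y)*im(k)))
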